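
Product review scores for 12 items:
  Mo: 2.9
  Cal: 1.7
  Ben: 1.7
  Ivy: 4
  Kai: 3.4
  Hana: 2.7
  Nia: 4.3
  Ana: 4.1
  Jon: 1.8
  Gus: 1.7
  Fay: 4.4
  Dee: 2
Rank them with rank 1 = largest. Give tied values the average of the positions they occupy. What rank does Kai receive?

Sorted (descending): 4.4, 4.3, 4.1, 4, 3.4, 2.9, 2.7, 2, 1.8, 1.7, 1.7, 1.7
The 3 values of 1.7 occupy positions 10–12 → average rank 11.
Kai has value 3.4 → rank 5.

5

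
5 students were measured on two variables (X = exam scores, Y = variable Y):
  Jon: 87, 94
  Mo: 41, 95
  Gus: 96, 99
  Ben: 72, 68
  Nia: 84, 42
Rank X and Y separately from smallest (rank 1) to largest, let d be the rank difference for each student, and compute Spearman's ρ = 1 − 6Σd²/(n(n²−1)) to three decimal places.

0.300

Ranks of variable 1: 4, 1, 5, 2, 3
Ranks of variable 2: 3, 4, 5, 2, 1
d = r₁ − r₂: 1, -3, 0, 0, 2
d²: 1, 9, 0, 0, 4; Σd² = 14
ρ = 1 − 6·14/(5·24) = 1 − 84/120 = 0.300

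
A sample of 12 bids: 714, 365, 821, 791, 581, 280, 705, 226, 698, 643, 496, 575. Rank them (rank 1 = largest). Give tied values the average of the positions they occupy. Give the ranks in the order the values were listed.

Sorted (descending): 821, 791, 714, 705, 698, 643, 581, 575, 496, 365, 280, 226
No ties — each value takes its position as its rank.

3, 10, 1, 2, 7, 11, 4, 12, 5, 6, 9, 8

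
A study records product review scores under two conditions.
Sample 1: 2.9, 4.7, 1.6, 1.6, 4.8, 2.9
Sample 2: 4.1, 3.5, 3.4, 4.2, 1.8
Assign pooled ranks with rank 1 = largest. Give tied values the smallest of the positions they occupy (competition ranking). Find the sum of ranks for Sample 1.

Sorted (descending): 4.8, 4.7, 4.2, 4.1, 3.5, 3.4, 2.9, 2.9, 1.8, 1.6, 1.6
The 2 values of 2.9 occupy positions 7–8 → each gets rank 7.
The 2 values of 1.6 occupy positions 10–11 → each gets rank 10.
Sample 1 values → pooled ranks: 2.9→7, 4.7→2, 1.6→10, 1.6→10, 4.8→1, 2.9→7
Rank sum = 7 + 2 + 10 + 10 + 1 + 7 = 37

37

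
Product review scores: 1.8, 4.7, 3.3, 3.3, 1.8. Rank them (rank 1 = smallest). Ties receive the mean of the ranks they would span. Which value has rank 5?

Sorted (ascending): 1.8, 1.8, 3.3, 3.3, 4.7
The 2 values of 1.8 occupy positions 1–2 → average rank (1+2)/2 = 1.5.
The 2 values of 3.3 occupy positions 3–4 → average rank (3+4)/2 = 3.5.
Rank 5 → value 4.7.

4.7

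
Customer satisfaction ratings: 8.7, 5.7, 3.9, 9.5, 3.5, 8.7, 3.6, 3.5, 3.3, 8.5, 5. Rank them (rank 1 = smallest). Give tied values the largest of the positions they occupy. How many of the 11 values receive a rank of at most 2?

Sorted (ascending): 3.3, 3.5, 3.5, 3.6, 3.9, 5, 5.7, 8.5, 8.7, 8.7, 9.5
The 2 values of 3.5 occupy positions 2–3 → each gets rank 3.
The 2 values of 8.7 occupy positions 9–10 → each gets rank 10.
Ranks ≤ 2: {1} → 1 value.

1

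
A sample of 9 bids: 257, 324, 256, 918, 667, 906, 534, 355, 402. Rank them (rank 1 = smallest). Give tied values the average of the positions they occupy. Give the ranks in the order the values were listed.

2, 3, 1, 9, 7, 8, 6, 4, 5

Sorted (ascending): 256, 257, 324, 355, 402, 534, 667, 906, 918
No ties — each value takes its position as its rank.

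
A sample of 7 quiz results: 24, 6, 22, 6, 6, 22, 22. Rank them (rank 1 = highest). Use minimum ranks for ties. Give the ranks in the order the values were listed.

1, 5, 2, 5, 5, 2, 2

Sorted (descending): 24, 22, 22, 22, 6, 6, 6
The 3 values of 22 occupy positions 2–4 → each gets rank 2.
The 3 values of 6 occupy positions 5–7 → each gets rank 5.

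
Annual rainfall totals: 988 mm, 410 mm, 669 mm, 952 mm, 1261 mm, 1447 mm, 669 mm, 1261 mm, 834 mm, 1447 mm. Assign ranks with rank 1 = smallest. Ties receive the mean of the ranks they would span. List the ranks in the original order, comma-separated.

Sorted (ascending): 410, 669, 669, 834, 952, 988, 1261, 1261, 1447, 1447
The 2 values of 669 occupy positions 2–3 → average rank (2+3)/2 = 2.5.
The 2 values of 1261 occupy positions 7–8 → average rank (7+8)/2 = 7.5.
The 2 values of 1447 occupy positions 9–10 → average rank (9+10)/2 = 9.5.

6, 1, 2.5, 5, 7.5, 9.5, 2.5, 7.5, 4, 9.5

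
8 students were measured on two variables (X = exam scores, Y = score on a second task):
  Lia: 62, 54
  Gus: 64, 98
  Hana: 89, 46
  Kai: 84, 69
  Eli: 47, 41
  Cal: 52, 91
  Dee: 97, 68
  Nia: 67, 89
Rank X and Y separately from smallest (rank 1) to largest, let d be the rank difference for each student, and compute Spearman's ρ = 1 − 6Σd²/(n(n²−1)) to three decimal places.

0.000

Ranks of variable 1: 3, 4, 7, 6, 1, 2, 8, 5
Ranks of variable 2: 3, 8, 2, 5, 1, 7, 4, 6
d = r₁ − r₂: 0, -4, 5, 1, 0, -5, 4, -1
d²: 0, 16, 25, 1, 0, 25, 16, 1; Σd² = 84
ρ = 1 − 6·84/(8·63) = 1 − 504/504 = 0.000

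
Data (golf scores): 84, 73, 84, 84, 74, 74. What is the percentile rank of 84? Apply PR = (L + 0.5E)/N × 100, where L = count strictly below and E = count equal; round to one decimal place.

75.0

N = 6.
Strictly below 84: 3. Equal to 84: 3.
PR = (3 + 0.5·3)/6 × 100 = 75.0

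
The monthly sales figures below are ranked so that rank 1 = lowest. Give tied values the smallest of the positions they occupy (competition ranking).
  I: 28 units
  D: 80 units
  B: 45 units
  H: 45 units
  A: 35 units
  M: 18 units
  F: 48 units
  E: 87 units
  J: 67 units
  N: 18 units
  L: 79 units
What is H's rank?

Sorted (ascending): 18, 18, 28, 35, 45, 45, 48, 67, 79, 80, 87
The 2 values of 18 occupy positions 1–2 → each gets rank 1.
The 2 values of 45 occupy positions 5–6 → each gets rank 5.
H has value 45 units → rank 5.

5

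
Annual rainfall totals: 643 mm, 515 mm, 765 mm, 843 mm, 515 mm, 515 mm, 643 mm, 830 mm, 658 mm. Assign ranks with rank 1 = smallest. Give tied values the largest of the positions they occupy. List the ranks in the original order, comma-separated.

Sorted (ascending): 515, 515, 515, 643, 643, 658, 765, 830, 843
The 3 values of 515 occupy positions 1–3 → each gets rank 3.
The 2 values of 643 occupy positions 4–5 → each gets rank 5.

5, 3, 7, 9, 3, 3, 5, 8, 6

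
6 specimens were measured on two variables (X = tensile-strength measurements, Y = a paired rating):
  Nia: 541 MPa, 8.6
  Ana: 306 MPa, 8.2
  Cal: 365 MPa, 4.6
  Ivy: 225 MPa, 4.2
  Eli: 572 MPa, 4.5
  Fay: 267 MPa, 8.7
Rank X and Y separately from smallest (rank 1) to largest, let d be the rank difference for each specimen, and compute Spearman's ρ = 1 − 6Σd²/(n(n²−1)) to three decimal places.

0.029

Ranks of variable 1: 5, 3, 4, 1, 6, 2
Ranks of variable 2: 5, 4, 3, 1, 2, 6
d = r₁ − r₂: 0, -1, 1, 0, 4, -4
d²: 0, 1, 1, 0, 16, 16; Σd² = 34
ρ = 1 − 6·34/(6·35) = 1 − 204/210 = 0.029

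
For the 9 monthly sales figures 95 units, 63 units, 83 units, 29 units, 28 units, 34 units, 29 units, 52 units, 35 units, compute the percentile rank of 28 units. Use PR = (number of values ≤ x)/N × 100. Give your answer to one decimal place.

N = 9.
Strictly below 28: 0. Equal to 28: 1.
PR = 1/9 × 100 = 11.1

11.1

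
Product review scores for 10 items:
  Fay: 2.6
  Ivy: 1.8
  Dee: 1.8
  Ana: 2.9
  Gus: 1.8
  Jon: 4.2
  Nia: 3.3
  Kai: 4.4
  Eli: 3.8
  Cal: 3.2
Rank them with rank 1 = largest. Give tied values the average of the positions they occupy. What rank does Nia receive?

Sorted (descending): 4.4, 4.2, 3.8, 3.3, 3.2, 2.9, 2.6, 1.8, 1.8, 1.8
The 3 values of 1.8 occupy positions 8–10 → average rank 9.
Nia has value 3.3 → rank 4.

4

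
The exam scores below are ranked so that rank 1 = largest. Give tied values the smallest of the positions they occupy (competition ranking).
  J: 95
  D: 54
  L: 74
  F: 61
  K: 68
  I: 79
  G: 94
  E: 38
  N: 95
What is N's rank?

1

Sorted (descending): 95, 95, 94, 79, 74, 68, 61, 54, 38
The 2 values of 95 occupy positions 1–2 → each gets rank 1.
N has value 95 → rank 1.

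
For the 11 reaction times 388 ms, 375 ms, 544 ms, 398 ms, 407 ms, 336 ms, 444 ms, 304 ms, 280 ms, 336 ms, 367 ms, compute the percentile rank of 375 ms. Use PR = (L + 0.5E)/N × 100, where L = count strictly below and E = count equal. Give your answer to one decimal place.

50.0

N = 11.
Strictly below 375: 5. Equal to 375: 1.
PR = (5 + 0.5·1)/11 × 100 = 50.0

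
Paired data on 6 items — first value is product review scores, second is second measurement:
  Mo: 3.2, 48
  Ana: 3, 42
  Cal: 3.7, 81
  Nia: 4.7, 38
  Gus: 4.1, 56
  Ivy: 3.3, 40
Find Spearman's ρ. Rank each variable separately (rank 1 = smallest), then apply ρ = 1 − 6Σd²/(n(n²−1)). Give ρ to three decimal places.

Ranks of variable 1: 2, 1, 4, 6, 5, 3
Ranks of variable 2: 4, 3, 6, 1, 5, 2
d = r₁ − r₂: -2, -2, -2, 5, 0, 1
d²: 4, 4, 4, 25, 0, 1; Σd² = 38
ρ = 1 − 6·38/(6·35) = 1 − 228/210 = -0.086

-0.086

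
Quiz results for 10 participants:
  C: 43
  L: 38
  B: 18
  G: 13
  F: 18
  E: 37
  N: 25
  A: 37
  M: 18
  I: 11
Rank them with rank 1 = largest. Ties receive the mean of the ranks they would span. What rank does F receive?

7

Sorted (descending): 43, 38, 37, 37, 25, 18, 18, 18, 13, 11
The 2 values of 37 occupy positions 3–4 → average rank (3+4)/2 = 3.5.
The 3 values of 18 occupy positions 6–8 → average rank 7.
F has value 18 → rank 7.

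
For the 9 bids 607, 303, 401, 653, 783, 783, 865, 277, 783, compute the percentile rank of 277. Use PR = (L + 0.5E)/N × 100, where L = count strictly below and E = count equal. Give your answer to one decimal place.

N = 9.
Strictly below 277: 0. Equal to 277: 1.
PR = (0 + 0.5·1)/9 × 100 = 5.6

5.6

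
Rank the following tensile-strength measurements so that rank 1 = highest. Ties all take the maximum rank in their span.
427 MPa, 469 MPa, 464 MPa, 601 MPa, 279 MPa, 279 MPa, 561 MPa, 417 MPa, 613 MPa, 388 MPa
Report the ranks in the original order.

6, 4, 5, 2, 10, 10, 3, 7, 1, 8

Sorted (descending): 613, 601, 561, 469, 464, 427, 417, 388, 279, 279
The 2 values of 279 occupy positions 9–10 → each gets rank 10.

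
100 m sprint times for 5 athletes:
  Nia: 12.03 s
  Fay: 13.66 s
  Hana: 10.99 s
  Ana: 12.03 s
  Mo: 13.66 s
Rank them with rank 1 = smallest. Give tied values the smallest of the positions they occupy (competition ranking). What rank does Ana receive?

2

Sorted (ascending): 10.99, 12.03, 12.03, 13.66, 13.66
The 2 values of 12.03 occupy positions 2–3 → each gets rank 2.
The 2 values of 13.66 occupy positions 4–5 → each gets rank 4.
Ana has value 12.03 s → rank 2.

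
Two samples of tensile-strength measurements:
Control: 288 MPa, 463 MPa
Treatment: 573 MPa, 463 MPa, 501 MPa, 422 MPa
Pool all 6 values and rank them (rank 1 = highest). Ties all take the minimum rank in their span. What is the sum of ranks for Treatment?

Sorted (descending): 573, 501, 463, 463, 422, 288
The 2 values of 463 occupy positions 3–4 → each gets rank 3.
Treatment values → pooled ranks: 573→1, 463→3, 501→2, 422→5
Rank sum = 1 + 3 + 2 + 5 = 11

11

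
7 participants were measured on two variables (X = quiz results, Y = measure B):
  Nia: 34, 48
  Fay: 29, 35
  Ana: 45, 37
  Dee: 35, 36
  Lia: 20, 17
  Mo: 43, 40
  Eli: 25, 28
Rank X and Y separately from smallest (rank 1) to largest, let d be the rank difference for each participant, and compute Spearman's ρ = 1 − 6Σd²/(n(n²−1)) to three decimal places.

0.750

Ranks of variable 1: 4, 3, 7, 5, 1, 6, 2
Ranks of variable 2: 7, 3, 5, 4, 1, 6, 2
d = r₁ − r₂: -3, 0, 2, 1, 0, 0, 0
d²: 9, 0, 4, 1, 0, 0, 0; Σd² = 14
ρ = 1 − 6·14/(7·48) = 1 − 84/336 = 0.750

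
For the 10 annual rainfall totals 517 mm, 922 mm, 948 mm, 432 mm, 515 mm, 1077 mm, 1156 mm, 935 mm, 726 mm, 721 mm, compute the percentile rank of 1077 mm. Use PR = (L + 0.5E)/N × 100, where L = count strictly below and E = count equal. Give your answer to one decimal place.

85.0

N = 10.
Strictly below 1077: 8. Equal to 1077: 1.
PR = (8 + 0.5·1)/10 × 100 = 85.0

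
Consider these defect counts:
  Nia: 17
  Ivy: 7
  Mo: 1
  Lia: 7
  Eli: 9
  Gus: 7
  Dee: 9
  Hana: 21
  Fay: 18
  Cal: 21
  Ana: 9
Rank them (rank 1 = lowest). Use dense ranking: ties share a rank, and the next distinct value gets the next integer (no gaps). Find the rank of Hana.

6

Sorted (ascending): 1, 7, 7, 7, 9, 9, 9, 17, 18, 21, 21
The 3 values of 7 share dense rank 2.
The 3 values of 9 share dense rank 3.
The 2 values of 21 share dense rank 6.
Remaining distinct values take the next consecutive integers.
Hana has value 21 → rank 6.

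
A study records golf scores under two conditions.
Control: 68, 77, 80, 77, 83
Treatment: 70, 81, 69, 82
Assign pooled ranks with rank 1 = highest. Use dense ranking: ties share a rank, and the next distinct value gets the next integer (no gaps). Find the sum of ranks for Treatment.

Sorted (descending): 83, 82, 81, 80, 77, 77, 70, 69, 68
The 2 values of 77 share dense rank 5.
Remaining distinct values take the next consecutive integers.
Treatment values → pooled ranks: 70→6, 81→3, 69→7, 82→2
Rank sum = 6 + 3 + 7 + 2 = 18

18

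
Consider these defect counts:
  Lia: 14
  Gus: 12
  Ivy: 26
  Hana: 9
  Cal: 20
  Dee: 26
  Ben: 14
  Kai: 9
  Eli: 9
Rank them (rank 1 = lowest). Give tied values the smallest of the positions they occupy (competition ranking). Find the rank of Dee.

8

Sorted (ascending): 9, 9, 9, 12, 14, 14, 20, 26, 26
The 3 values of 9 occupy positions 1–3 → each gets rank 1.
The 2 values of 14 occupy positions 5–6 → each gets rank 5.
The 2 values of 26 occupy positions 8–9 → each gets rank 8.
Dee has value 26 → rank 8.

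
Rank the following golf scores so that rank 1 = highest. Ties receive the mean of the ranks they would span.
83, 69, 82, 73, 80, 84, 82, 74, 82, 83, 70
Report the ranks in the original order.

Sorted (descending): 84, 83, 83, 82, 82, 82, 80, 74, 73, 70, 69
The 2 values of 83 occupy positions 2–3 → average rank (2+3)/2 = 2.5.
The 3 values of 82 occupy positions 4–6 → average rank 5.

2.5, 11, 5, 9, 7, 1, 5, 8, 5, 2.5, 10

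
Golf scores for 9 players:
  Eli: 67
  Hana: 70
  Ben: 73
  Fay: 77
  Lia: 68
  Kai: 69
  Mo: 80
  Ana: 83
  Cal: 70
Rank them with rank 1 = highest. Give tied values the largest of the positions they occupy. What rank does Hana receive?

6

Sorted (descending): 83, 80, 77, 73, 70, 70, 69, 68, 67
The 2 values of 70 occupy positions 5–6 → each gets rank 6.
Hana has value 70 → rank 6.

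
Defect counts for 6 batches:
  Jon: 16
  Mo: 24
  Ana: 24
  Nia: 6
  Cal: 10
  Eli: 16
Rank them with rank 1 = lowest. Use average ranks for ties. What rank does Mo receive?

Sorted (ascending): 6, 10, 16, 16, 24, 24
The 2 values of 16 occupy positions 3–4 → average rank (3+4)/2 = 3.5.
The 2 values of 24 occupy positions 5–6 → average rank (5+6)/2 = 5.5.
Mo has value 24 → rank 5.5.

5.5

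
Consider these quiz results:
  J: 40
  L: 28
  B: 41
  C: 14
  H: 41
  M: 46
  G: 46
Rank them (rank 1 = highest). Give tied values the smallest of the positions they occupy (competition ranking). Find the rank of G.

Sorted (descending): 46, 46, 41, 41, 40, 28, 14
The 2 values of 46 occupy positions 1–2 → each gets rank 1.
The 2 values of 41 occupy positions 3–4 → each gets rank 3.
G has value 46 → rank 1.

1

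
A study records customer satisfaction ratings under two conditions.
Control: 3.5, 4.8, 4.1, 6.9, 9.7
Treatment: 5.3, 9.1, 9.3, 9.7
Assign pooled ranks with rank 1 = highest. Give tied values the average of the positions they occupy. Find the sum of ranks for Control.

30.5

Sorted (descending): 9.7, 9.7, 9.3, 9.1, 6.9, 5.3, 4.8, 4.1, 3.5
The 2 values of 9.7 occupy positions 1–2 → average rank (1+2)/2 = 1.5.
Control values → pooled ranks: 3.5→9, 4.8→7, 4.1→8, 6.9→5, 9.7→1.5
Rank sum = 9 + 7 + 8 + 5 + 1.5 = 30.5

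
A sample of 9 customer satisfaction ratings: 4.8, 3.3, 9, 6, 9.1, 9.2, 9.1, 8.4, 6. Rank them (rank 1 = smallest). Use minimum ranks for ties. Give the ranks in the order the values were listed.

2, 1, 6, 3, 7, 9, 7, 5, 3

Sorted (ascending): 3.3, 4.8, 6, 6, 8.4, 9, 9.1, 9.1, 9.2
The 2 values of 6 occupy positions 3–4 → each gets rank 3.
The 2 values of 9.1 occupy positions 7–8 → each gets rank 7.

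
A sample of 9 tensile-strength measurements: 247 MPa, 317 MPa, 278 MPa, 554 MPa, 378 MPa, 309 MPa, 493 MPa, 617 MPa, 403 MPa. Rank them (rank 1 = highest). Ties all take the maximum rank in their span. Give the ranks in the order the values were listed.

9, 6, 8, 2, 5, 7, 3, 1, 4

Sorted (descending): 617, 554, 493, 403, 378, 317, 309, 278, 247
No ties — each value takes its position as its rank.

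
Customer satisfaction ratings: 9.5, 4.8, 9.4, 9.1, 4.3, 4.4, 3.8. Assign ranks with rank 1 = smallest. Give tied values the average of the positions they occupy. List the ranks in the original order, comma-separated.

7, 4, 6, 5, 2, 3, 1

Sorted (ascending): 3.8, 4.3, 4.4, 4.8, 9.1, 9.4, 9.5
No ties — each value takes its position as its rank.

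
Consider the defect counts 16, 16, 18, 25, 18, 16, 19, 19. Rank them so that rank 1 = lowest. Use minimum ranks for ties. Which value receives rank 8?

25

Sorted (ascending): 16, 16, 16, 18, 18, 19, 19, 25
The 3 values of 16 occupy positions 1–3 → each gets rank 1.
The 2 values of 18 occupy positions 4–5 → each gets rank 4.
The 2 values of 19 occupy positions 6–7 → each gets rank 6.
Rank 8 → value 25.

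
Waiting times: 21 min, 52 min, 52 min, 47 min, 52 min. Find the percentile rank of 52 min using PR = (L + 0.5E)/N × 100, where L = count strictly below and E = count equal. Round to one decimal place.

N = 5.
Strictly below 52: 2. Equal to 52: 3.
PR = (2 + 0.5·3)/5 × 100 = 70.0

70.0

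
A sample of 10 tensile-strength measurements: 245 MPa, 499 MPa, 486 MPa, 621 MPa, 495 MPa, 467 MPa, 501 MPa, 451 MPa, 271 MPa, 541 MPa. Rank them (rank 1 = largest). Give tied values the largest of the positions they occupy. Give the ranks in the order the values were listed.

Sorted (descending): 621, 541, 501, 499, 495, 486, 467, 451, 271, 245
No ties — each value takes its position as its rank.

10, 4, 6, 1, 5, 7, 3, 8, 9, 2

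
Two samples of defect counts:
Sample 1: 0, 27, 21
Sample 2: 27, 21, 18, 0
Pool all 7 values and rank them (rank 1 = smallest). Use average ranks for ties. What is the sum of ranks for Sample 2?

15.5

Sorted (ascending): 0, 0, 18, 21, 21, 27, 27
The 2 values of 0 occupy positions 1–2 → average rank (1+2)/2 = 1.5.
The 2 values of 21 occupy positions 4–5 → average rank (4+5)/2 = 4.5.
The 2 values of 27 occupy positions 6–7 → average rank (6+7)/2 = 6.5.
Sample 2 values → pooled ranks: 27→6.5, 21→4.5, 18→3, 0→1.5
Rank sum = 6.5 + 4.5 + 3 + 1.5 = 15.5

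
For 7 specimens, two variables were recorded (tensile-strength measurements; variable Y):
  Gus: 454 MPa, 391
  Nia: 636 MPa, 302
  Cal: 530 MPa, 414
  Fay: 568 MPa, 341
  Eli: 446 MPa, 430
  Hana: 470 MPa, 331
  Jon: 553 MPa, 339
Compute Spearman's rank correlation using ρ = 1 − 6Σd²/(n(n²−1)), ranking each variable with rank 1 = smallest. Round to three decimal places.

-0.679

Ranks of variable 1: 2, 7, 4, 6, 1, 3, 5
Ranks of variable 2: 5, 1, 6, 4, 7, 2, 3
d = r₁ − r₂: -3, 6, -2, 2, -6, 1, 2
d²: 9, 36, 4, 4, 36, 1, 4; Σd² = 94
ρ = 1 − 6·94/(7·48) = 1 − 564/336 = -0.679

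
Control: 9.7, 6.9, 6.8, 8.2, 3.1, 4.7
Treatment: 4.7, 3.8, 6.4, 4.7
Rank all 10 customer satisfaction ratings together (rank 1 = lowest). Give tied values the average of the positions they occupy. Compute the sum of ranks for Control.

Sorted (ascending): 3.1, 3.8, 4.7, 4.7, 4.7, 6.4, 6.8, 6.9, 8.2, 9.7
The 3 values of 4.7 occupy positions 3–5 → average rank 4.
Control values → pooled ranks: 9.7→10, 6.9→8, 6.8→7, 8.2→9, 3.1→1, 4.7→4
Rank sum = 10 + 8 + 7 + 9 + 1 + 4 = 39

39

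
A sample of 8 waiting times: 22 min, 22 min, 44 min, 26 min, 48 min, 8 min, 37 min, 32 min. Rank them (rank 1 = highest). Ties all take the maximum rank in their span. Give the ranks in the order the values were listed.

7, 7, 2, 5, 1, 8, 3, 4

Sorted (descending): 48, 44, 37, 32, 26, 22, 22, 8
The 2 values of 22 occupy positions 6–7 → each gets rank 7.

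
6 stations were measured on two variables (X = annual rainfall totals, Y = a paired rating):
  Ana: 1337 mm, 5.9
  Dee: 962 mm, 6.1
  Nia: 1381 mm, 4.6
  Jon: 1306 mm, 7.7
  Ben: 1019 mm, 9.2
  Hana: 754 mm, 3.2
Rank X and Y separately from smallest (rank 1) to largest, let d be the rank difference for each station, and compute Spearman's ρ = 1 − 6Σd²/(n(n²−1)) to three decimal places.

Ranks of variable 1: 5, 2, 6, 4, 3, 1
Ranks of variable 2: 3, 4, 2, 5, 6, 1
d = r₁ − r₂: 2, -2, 4, -1, -3, 0
d²: 4, 4, 16, 1, 9, 0; Σd² = 34
ρ = 1 − 6·34/(6·35) = 1 − 204/210 = 0.029

0.029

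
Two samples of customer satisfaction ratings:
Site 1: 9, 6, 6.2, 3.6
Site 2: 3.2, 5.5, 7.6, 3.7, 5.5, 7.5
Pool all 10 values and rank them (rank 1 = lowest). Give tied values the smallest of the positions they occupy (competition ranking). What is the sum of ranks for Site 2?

Sorted (ascending): 3.2, 3.6, 3.7, 5.5, 5.5, 6, 6.2, 7.5, 7.6, 9
The 2 values of 5.5 occupy positions 4–5 → each gets rank 4.
Site 2 values → pooled ranks: 3.2→1, 5.5→4, 7.6→9, 3.7→3, 5.5→4, 7.5→8
Rank sum = 1 + 4 + 9 + 3 + 4 + 8 = 29

29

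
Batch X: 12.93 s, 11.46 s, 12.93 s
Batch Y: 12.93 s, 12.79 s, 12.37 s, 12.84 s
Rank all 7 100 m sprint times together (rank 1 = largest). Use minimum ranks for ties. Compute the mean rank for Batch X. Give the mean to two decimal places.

3.00

Sorted (descending): 12.93, 12.93, 12.93, 12.84, 12.79, 12.37, 11.46
The 3 values of 12.93 occupy positions 1–3 → each gets rank 1.
Batch X values → pooled ranks: 12.93→1, 11.46→7, 12.93→1
Mean rank = (1 + 7 + 1) / 3 = 3.00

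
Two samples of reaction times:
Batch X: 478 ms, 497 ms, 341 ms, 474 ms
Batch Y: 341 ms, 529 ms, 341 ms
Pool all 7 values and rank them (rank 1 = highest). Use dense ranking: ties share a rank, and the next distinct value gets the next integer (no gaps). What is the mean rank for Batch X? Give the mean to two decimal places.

3.50

Sorted (descending): 529, 497, 478, 474, 341, 341, 341
The 3 values of 341 share dense rank 5.
Remaining distinct values take the next consecutive integers.
Batch X values → pooled ranks: 478→3, 497→2, 341→5, 474→4
Mean rank = (3 + 2 + 5 + 4) / 4 = 3.50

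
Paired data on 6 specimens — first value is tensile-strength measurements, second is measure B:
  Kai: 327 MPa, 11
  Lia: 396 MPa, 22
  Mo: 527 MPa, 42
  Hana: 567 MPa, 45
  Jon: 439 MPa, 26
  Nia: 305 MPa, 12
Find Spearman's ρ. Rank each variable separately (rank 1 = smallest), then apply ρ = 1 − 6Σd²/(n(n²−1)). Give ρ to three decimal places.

0.943

Ranks of variable 1: 2, 3, 5, 6, 4, 1
Ranks of variable 2: 1, 3, 5, 6, 4, 2
d = r₁ − r₂: 1, 0, 0, 0, 0, -1
d²: 1, 0, 0, 0, 0, 1; Σd² = 2
ρ = 1 − 6·2/(6·35) = 1 − 12/210 = 0.943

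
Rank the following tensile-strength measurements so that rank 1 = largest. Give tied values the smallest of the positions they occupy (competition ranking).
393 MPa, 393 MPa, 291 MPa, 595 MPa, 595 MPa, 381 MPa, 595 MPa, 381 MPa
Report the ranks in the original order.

4, 4, 8, 1, 1, 6, 1, 6

Sorted (descending): 595, 595, 595, 393, 393, 381, 381, 291
The 3 values of 595 occupy positions 1–3 → each gets rank 1.
The 2 values of 393 occupy positions 4–5 → each gets rank 4.
The 2 values of 381 occupy positions 6–7 → each gets rank 6.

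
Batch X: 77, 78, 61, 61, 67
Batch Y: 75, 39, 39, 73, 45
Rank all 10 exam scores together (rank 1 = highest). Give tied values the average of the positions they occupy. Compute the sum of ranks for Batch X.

21

Sorted (descending): 78, 77, 75, 73, 67, 61, 61, 45, 39, 39
The 2 values of 61 occupy positions 6–7 → average rank (6+7)/2 = 6.5.
The 2 values of 39 occupy positions 9–10 → average rank (9+10)/2 = 9.5.
Batch X values → pooled ranks: 77→2, 78→1, 61→6.5, 61→6.5, 67→5
Rank sum = 2 + 1 + 6.5 + 6.5 + 5 = 21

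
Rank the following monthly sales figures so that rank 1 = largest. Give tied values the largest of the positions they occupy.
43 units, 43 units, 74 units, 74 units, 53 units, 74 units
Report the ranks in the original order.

Sorted (descending): 74, 74, 74, 53, 43, 43
The 3 values of 74 occupy positions 1–3 → each gets rank 3.
The 2 values of 43 occupy positions 5–6 → each gets rank 6.

6, 6, 3, 3, 4, 3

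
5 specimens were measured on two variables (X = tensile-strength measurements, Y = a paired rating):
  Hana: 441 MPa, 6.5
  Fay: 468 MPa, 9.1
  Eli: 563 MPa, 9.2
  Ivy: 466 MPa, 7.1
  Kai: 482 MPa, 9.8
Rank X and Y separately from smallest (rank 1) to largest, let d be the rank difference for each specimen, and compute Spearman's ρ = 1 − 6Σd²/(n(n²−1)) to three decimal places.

Ranks of variable 1: 1, 3, 5, 2, 4
Ranks of variable 2: 1, 3, 4, 2, 5
d = r₁ − r₂: 0, 0, 1, 0, -1
d²: 0, 0, 1, 0, 1; Σd² = 2
ρ = 1 − 6·2/(5·24) = 1 − 12/120 = 0.900

0.900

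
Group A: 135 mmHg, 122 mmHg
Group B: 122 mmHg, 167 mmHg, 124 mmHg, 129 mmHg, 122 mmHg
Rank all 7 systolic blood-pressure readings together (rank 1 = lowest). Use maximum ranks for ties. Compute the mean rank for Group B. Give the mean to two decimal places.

Sorted (ascending): 122, 122, 122, 124, 129, 135, 167
The 3 values of 122 occupy positions 1–3 → each gets rank 3.
Group B values → pooled ranks: 122→3, 167→7, 124→4, 129→5, 122→3
Mean rank = (3 + 7 + 4 + 5 + 3) / 5 = 4.40

4.40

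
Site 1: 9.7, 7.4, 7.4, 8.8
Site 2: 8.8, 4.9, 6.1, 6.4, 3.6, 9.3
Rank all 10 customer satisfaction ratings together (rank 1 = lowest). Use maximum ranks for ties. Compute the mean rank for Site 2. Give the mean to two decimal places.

Sorted (ascending): 3.6, 4.9, 6.1, 6.4, 7.4, 7.4, 8.8, 8.8, 9.3, 9.7
The 2 values of 7.4 occupy positions 5–6 → each gets rank 6.
The 2 values of 8.8 occupy positions 7–8 → each gets rank 8.
Site 2 values → pooled ranks: 8.8→8, 4.9→2, 6.1→3, 6.4→4, 3.6→1, 9.3→9
Mean rank = (8 + 2 + 3 + 4 + 1 + 9) / 6 = 4.50

4.50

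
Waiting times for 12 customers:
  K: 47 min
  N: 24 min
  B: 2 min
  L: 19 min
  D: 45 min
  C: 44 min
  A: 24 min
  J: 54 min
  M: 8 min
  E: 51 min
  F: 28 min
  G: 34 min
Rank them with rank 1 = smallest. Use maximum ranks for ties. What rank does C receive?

8

Sorted (ascending): 2, 8, 19, 24, 24, 28, 34, 44, 45, 47, 51, 54
The 2 values of 24 occupy positions 4–5 → each gets rank 5.
C has value 44 min → rank 8.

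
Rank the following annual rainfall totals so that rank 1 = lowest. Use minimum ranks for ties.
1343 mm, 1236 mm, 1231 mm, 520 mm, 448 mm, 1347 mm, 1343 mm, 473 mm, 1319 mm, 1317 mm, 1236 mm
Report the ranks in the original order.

Sorted (ascending): 448, 473, 520, 1231, 1236, 1236, 1317, 1319, 1343, 1343, 1347
The 2 values of 1236 occupy positions 5–6 → each gets rank 5.
The 2 values of 1343 occupy positions 9–10 → each gets rank 9.

9, 5, 4, 3, 1, 11, 9, 2, 8, 7, 5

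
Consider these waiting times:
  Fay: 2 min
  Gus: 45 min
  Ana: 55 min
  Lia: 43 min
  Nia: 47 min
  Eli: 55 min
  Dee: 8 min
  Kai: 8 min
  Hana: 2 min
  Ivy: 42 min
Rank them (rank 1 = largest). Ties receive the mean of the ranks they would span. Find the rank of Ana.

1.5

Sorted (descending): 55, 55, 47, 45, 43, 42, 8, 8, 2, 2
The 2 values of 55 occupy positions 1–2 → average rank (1+2)/2 = 1.5.
The 2 values of 8 occupy positions 7–8 → average rank (7+8)/2 = 7.5.
The 2 values of 2 occupy positions 9–10 → average rank (9+10)/2 = 9.5.
Ana has value 55 min → rank 1.5.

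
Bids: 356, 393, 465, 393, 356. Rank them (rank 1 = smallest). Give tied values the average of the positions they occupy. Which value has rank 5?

Sorted (ascending): 356, 356, 393, 393, 465
The 2 values of 356 occupy positions 1–2 → average rank (1+2)/2 = 1.5.
The 2 values of 393 occupy positions 3–4 → average rank (3+4)/2 = 3.5.
Rank 5 → value 465.

465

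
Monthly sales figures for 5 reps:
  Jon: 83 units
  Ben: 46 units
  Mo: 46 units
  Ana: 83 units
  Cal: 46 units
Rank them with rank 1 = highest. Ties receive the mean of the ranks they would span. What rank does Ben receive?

4

Sorted (descending): 83, 83, 46, 46, 46
The 2 values of 83 occupy positions 1–2 → average rank (1+2)/2 = 1.5.
The 3 values of 46 occupy positions 3–5 → average rank 4.
Ben has value 46 units → rank 4.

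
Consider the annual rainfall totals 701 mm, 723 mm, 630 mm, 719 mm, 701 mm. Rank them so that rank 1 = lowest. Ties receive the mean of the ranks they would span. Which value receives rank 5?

Sorted (ascending): 630, 701, 701, 719, 723
The 2 values of 701 occupy positions 2–3 → average rank (2+3)/2 = 2.5.
Rank 5 → value 723.

723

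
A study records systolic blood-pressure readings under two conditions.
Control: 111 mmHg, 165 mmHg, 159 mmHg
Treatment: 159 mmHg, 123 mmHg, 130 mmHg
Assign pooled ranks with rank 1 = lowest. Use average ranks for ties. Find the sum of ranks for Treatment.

9.5

Sorted (ascending): 111, 123, 130, 159, 159, 165
The 2 values of 159 occupy positions 4–5 → average rank (4+5)/2 = 4.5.
Treatment values → pooled ranks: 159→4.5, 123→2, 130→3
Rank sum = 4.5 + 2 + 3 = 9.5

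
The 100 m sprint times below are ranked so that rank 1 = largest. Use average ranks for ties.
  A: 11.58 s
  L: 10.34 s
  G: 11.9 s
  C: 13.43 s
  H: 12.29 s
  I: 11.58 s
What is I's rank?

Sorted (descending): 13.43, 12.29, 11.9, 11.58, 11.58, 10.34
The 2 values of 11.58 occupy positions 4–5 → average rank (4+5)/2 = 4.5.
I has value 11.58 s → rank 4.5.

4.5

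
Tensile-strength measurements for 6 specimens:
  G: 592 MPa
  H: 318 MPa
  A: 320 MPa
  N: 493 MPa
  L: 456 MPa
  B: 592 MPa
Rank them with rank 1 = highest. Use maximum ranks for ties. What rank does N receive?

Sorted (descending): 592, 592, 493, 456, 320, 318
The 2 values of 592 occupy positions 1–2 → each gets rank 2.
N has value 493 MPa → rank 3.

3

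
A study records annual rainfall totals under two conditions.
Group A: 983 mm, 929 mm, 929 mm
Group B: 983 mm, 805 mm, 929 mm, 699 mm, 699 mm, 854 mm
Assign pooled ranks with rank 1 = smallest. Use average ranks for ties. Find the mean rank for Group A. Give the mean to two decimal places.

6.83

Sorted (ascending): 699, 699, 805, 854, 929, 929, 929, 983, 983
The 2 values of 699 occupy positions 1–2 → average rank (1+2)/2 = 1.5.
The 3 values of 929 occupy positions 5–7 → average rank 6.
The 2 values of 983 occupy positions 8–9 → average rank (8+9)/2 = 8.5.
Group A values → pooled ranks: 983→8.5, 929→6, 929→6
Mean rank = (8.5 + 6 + 6) / 3 = 6.83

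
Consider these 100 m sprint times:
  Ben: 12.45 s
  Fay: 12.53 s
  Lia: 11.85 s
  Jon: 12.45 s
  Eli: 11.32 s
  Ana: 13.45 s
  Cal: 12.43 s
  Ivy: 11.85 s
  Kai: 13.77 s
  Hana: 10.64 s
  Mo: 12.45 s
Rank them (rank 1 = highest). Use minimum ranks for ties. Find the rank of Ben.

Sorted (descending): 13.77, 13.45, 12.53, 12.45, 12.45, 12.45, 12.43, 11.85, 11.85, 11.32, 10.64
The 3 values of 12.45 occupy positions 4–6 → each gets rank 4.
The 2 values of 11.85 occupy positions 8–9 → each gets rank 8.
Ben has value 12.45 s → rank 4.

4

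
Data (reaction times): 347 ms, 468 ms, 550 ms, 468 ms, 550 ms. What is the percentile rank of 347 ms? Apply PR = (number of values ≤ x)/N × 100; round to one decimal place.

N = 5.
Strictly below 347: 0. Equal to 347: 1.
PR = 1/5 × 100 = 20.0

20.0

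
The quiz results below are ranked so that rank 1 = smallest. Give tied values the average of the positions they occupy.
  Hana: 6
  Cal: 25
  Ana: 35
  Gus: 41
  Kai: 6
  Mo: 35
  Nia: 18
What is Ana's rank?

5.5

Sorted (ascending): 6, 6, 18, 25, 35, 35, 41
The 2 values of 6 occupy positions 1–2 → average rank (1+2)/2 = 1.5.
The 2 values of 35 occupy positions 5–6 → average rank (5+6)/2 = 5.5.
Ana has value 35 → rank 5.5.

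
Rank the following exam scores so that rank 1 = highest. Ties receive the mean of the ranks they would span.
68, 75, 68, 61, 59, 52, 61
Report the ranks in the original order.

Sorted (descending): 75, 68, 68, 61, 61, 59, 52
The 2 values of 68 occupy positions 2–3 → average rank (2+3)/2 = 2.5.
The 2 values of 61 occupy positions 4–5 → average rank (4+5)/2 = 4.5.

2.5, 1, 2.5, 4.5, 6, 7, 4.5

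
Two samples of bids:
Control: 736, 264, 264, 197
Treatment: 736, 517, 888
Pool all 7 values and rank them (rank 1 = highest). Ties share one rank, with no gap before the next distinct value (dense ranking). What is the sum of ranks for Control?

15

Sorted (descending): 888, 736, 736, 517, 264, 264, 197
The 2 values of 736 share dense rank 2.
The 2 values of 264 share dense rank 4.
Remaining distinct values take the next consecutive integers.
Control values → pooled ranks: 736→2, 264→4, 264→4, 197→5
Rank sum = 2 + 4 + 4 + 5 = 15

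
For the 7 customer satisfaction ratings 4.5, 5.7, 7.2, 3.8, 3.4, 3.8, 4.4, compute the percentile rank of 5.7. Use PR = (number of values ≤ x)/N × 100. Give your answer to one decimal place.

N = 7.
Strictly below 5.7: 5. Equal to 5.7: 1.
PR = 6/7 × 100 = 85.7

85.7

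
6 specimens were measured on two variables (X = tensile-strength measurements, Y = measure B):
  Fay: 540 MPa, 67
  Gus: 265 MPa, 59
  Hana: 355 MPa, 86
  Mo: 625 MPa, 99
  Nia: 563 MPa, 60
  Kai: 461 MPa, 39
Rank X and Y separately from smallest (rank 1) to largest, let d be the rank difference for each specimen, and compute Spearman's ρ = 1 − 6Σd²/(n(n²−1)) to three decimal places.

0.486

Ranks of variable 1: 4, 1, 2, 6, 5, 3
Ranks of variable 2: 4, 2, 5, 6, 3, 1
d = r₁ − r₂: 0, -1, -3, 0, 2, 2
d²: 0, 1, 9, 0, 4, 4; Σd² = 18
ρ = 1 − 6·18/(6·35) = 1 − 108/210 = 0.486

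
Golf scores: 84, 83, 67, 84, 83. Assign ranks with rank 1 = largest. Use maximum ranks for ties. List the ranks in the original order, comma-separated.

2, 4, 5, 2, 4

Sorted (descending): 84, 84, 83, 83, 67
The 2 values of 84 occupy positions 1–2 → each gets rank 2.
The 2 values of 83 occupy positions 3–4 → each gets rank 4.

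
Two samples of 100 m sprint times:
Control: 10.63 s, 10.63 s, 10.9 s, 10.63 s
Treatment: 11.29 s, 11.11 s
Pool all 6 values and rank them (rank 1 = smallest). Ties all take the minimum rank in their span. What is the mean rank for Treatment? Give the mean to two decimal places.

Sorted (ascending): 10.63, 10.63, 10.63, 10.9, 11.11, 11.29
The 3 values of 10.63 occupy positions 1–3 → each gets rank 1.
Treatment values → pooled ranks: 11.29→6, 11.11→5
Mean rank = (6 + 5) / 2 = 5.50

5.50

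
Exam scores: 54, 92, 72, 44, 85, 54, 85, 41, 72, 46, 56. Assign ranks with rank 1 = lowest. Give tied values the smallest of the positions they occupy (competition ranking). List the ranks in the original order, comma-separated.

Sorted (ascending): 41, 44, 46, 54, 54, 56, 72, 72, 85, 85, 92
The 2 values of 54 occupy positions 4–5 → each gets rank 4.
The 2 values of 72 occupy positions 7–8 → each gets rank 7.
The 2 values of 85 occupy positions 9–10 → each gets rank 9.

4, 11, 7, 2, 9, 4, 9, 1, 7, 3, 6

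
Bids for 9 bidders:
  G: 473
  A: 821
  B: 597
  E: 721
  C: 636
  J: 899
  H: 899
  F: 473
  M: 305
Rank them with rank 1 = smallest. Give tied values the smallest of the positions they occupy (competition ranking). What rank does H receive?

8

Sorted (ascending): 305, 473, 473, 597, 636, 721, 821, 899, 899
The 2 values of 473 occupy positions 2–3 → each gets rank 2.
The 2 values of 899 occupy positions 8–9 → each gets rank 8.
H has value 899 → rank 8.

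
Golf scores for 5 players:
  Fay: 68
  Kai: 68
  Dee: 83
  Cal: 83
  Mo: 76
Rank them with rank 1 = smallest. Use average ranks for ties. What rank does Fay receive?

Sorted (ascending): 68, 68, 76, 83, 83
The 2 values of 68 occupy positions 1–2 → average rank (1+2)/2 = 1.5.
The 2 values of 83 occupy positions 4–5 → average rank (4+5)/2 = 4.5.
Fay has value 68 → rank 1.5.

1.5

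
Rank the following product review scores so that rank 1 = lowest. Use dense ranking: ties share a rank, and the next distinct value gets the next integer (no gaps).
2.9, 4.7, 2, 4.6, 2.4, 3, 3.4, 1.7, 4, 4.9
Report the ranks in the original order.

Sorted (ascending): 1.7, 2, 2.4, 2.9, 3, 3.4, 4, 4.6, 4.7, 4.9
No ties — each value takes its position as its rank.

4, 9, 2, 8, 3, 5, 6, 1, 7, 10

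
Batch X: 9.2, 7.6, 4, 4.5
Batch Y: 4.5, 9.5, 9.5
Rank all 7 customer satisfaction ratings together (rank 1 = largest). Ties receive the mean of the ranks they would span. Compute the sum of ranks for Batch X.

Sorted (descending): 9.5, 9.5, 9.2, 7.6, 4.5, 4.5, 4
The 2 values of 9.5 occupy positions 1–2 → average rank (1+2)/2 = 1.5.
The 2 values of 4.5 occupy positions 5–6 → average rank (5+6)/2 = 5.5.
Batch X values → pooled ranks: 9.2→3, 7.6→4, 4→7, 4.5→5.5
Rank sum = 3 + 4 + 7 + 5.5 = 19.5

19.5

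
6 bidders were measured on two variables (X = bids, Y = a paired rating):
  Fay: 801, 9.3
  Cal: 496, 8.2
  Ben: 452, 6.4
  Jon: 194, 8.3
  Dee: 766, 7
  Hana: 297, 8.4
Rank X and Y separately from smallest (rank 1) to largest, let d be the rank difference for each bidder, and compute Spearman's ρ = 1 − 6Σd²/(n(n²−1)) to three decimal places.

Ranks of variable 1: 6, 4, 3, 1, 5, 2
Ranks of variable 2: 6, 3, 1, 4, 2, 5
d = r₁ − r₂: 0, 1, 2, -3, 3, -3
d²: 0, 1, 4, 9, 9, 9; Σd² = 32
ρ = 1 − 6·32/(6·35) = 1 − 192/210 = 0.086

0.086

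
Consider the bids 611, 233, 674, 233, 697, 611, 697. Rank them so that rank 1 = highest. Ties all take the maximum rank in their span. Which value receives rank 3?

674

Sorted (descending): 697, 697, 674, 611, 611, 233, 233
The 2 values of 697 occupy positions 1–2 → each gets rank 2.
The 2 values of 611 occupy positions 4–5 → each gets rank 5.
The 2 values of 233 occupy positions 6–7 → each gets rank 7.
Rank 3 → value 674.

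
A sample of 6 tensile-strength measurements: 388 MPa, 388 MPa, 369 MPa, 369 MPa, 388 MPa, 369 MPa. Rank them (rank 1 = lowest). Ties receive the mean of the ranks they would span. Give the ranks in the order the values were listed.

Sorted (ascending): 369, 369, 369, 388, 388, 388
The 3 values of 369 occupy positions 1–3 → average rank 2.
The 3 values of 388 occupy positions 4–6 → average rank 5.

5, 5, 2, 2, 5, 2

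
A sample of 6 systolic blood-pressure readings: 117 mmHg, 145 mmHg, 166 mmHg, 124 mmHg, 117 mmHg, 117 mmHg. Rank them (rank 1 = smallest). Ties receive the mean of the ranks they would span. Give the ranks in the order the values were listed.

2, 5, 6, 4, 2, 2

Sorted (ascending): 117, 117, 117, 124, 145, 166
The 3 values of 117 occupy positions 1–3 → average rank 2.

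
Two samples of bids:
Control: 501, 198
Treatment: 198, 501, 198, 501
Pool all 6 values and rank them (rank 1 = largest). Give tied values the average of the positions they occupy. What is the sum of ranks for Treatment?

Sorted (descending): 501, 501, 501, 198, 198, 198
The 3 values of 501 occupy positions 1–3 → average rank 2.
The 3 values of 198 occupy positions 4–6 → average rank 5.
Treatment values → pooled ranks: 198→5, 501→2, 198→5, 501→2
Rank sum = 5 + 2 + 5 + 2 = 14

14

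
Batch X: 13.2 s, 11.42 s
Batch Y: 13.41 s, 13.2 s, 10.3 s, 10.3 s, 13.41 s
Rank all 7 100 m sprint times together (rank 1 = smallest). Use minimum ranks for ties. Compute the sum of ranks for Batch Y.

Sorted (ascending): 10.3, 10.3, 11.42, 13.2, 13.2, 13.41, 13.41
The 2 values of 10.3 occupy positions 1–2 → each gets rank 1.
The 2 values of 13.2 occupy positions 4–5 → each gets rank 4.
The 2 values of 13.41 occupy positions 6–7 → each gets rank 6.
Batch Y values → pooled ranks: 13.41→6, 13.2→4, 10.3→1, 10.3→1, 13.41→6
Rank sum = 6 + 4 + 1 + 1 + 6 = 18

18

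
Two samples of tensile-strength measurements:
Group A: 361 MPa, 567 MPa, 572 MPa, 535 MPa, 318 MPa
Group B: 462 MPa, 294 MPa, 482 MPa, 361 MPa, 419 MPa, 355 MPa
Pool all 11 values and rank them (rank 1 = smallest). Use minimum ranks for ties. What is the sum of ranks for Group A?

36

Sorted (ascending): 294, 318, 355, 361, 361, 419, 462, 482, 535, 567, 572
The 2 values of 361 occupy positions 4–5 → each gets rank 4.
Group A values → pooled ranks: 361→4, 567→10, 572→11, 535→9, 318→2
Rank sum = 4 + 10 + 11 + 9 + 2 = 36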